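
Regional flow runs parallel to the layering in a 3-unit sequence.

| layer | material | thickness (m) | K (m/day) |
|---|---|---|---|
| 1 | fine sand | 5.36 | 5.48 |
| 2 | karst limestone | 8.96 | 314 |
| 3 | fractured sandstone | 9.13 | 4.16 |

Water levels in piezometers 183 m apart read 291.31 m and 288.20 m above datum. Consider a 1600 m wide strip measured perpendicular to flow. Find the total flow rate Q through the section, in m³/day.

78300

Flow is parallel to layering, so each bed carries its own Darcy discharge and the transmissivities add.
Σ(K_i·b_i) = 5.48×5.36 + 314×8.96 + 4.16×9.13 = 2881 m²/day.
Hydraulic gradient i = (291.31 − 288.20) / 183 = 3.11 / 183 = 0.01699.
Q = Σ(K_i·b_i) · W · i = 2881 × 1600 × 0.01699 = 78332 m³/day.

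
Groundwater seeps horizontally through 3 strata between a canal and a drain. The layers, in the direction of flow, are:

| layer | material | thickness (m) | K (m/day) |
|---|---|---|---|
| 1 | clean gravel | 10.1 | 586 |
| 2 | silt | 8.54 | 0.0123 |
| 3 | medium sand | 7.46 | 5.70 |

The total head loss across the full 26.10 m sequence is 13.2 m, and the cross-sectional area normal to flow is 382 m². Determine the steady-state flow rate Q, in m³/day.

Flow is perpendicular to layering, so the layers act in series and the equivalent K is the thickness-weighted harmonic mean.
Total thickness L = 10.1 + 8.54 + 7.46 = 26.10 m.
Σ(b_i/K_i) = 10.1/586 + 8.54/0.0123 + 7.46/5.70 = 695.6 d.
K_eq = L / Σ(b_i/K_i) = 26.10 / 695.6 = 0.03752 m/day.
Q = K_eq · A · (Δh/L) = 0.03752 × 382 × (13.2/26.10) = 7.249 m³/day.

7.25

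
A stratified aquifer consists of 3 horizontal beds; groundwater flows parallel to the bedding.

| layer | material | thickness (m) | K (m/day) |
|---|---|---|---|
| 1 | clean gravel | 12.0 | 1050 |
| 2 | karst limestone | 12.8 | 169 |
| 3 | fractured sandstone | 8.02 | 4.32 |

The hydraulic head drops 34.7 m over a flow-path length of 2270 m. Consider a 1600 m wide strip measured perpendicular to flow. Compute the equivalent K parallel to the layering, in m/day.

451

Flow is parallel to layering, so each bed carries its own Darcy discharge and the transmissivities add.
Σ(K_i·b_i) = 1050×12.0 + 169×12.8 + 4.32×8.02 = 14798 m²/day.
Total thickness b = 32.82 m, so K_eq = Σ(K_i·b_i)/b = 450.9 m/day.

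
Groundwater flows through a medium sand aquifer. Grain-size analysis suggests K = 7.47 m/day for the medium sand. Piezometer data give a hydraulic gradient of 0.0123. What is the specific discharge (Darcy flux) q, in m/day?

0.0919

Hydraulic gradient i = 0.0123.
Specific discharge q = K · i = 7.470 × 0.01230 = 0.09188 m/day.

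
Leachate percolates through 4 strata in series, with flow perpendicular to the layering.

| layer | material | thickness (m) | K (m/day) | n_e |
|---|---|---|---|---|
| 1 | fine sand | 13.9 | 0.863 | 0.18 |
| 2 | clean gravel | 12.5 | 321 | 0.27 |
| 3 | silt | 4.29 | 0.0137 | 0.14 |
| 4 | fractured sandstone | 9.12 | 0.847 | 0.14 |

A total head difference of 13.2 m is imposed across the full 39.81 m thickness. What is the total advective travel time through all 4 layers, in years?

With flow normal to the layers, continuity requires the same specific discharge q through every layer.
Σ(b_i/K_i) = 13.9/0.863 + 12.5/321 + 4.29/0.0137 + 9.12/0.847 = 340.1 d.
q = Δh / Σ(b_i/K_i) = 13.2 / 340.1 = 0.03882 m/day.
In each layer the seepage velocity is v_i = q/n_i, so the layer transit time is t_i = b_i·n_i / q:
  layer 1 (fine sand): t_1 = 13.9 × 0.18 / 0.03882 = 64.46 d
  layer 2 (clean gravel): t_2 = 12.5 × 0.27 / 0.03882 = 86.95 d
  layer 3 (silt): t_3 = 4.29 × 0.14 / 0.03882 = 15.47 d
  layer 4 (fractured sandstone): t_4 = 9.12 × 0.14 / 0.03882 = 32.89 d
Total t = Σ t_i = 199.8 days = 0.5469 years.

0.547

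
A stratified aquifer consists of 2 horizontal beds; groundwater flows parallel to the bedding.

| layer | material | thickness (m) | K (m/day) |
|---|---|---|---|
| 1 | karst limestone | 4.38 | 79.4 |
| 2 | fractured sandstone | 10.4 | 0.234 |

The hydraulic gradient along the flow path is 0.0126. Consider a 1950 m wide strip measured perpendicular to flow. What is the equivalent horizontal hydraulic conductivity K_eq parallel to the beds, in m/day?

Flow is parallel to layering, so each bed carries its own Darcy discharge and the transmissivities add.
Σ(K_i·b_i) = 79.4×4.38 + 0.234×10.4 = 350.2 m²/day.
Total thickness b = 14.78 m, so K_eq = Σ(K_i·b_i)/b = 23.69 m/day.

23.7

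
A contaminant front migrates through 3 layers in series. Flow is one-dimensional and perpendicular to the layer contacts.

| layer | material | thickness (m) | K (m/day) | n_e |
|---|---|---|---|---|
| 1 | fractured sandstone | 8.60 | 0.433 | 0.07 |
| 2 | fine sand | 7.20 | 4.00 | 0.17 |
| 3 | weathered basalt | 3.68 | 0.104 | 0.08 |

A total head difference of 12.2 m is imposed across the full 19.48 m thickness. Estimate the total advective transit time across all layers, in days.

9.91

With flow normal to the layers, continuity requires the same specific discharge q through every layer.
Σ(b_i/K_i) = 8.60/0.433 + 7.20/4.00 + 3.68/0.104 = 57.05 d.
q = Δh / Σ(b_i/K_i) = 12.2 / 57.05 = 0.2139 m/day.
In each layer the seepage velocity is v_i = q/n_i, so the layer transit time is t_i = b_i·n_i / q:
  layer 1 (fractured sandstone): t_1 = 8.60 × 0.07 / 0.2139 = 2.815 d
  layer 2 (fine sand): t_2 = 7.20 × 0.17 / 0.2139 = 5.723 d
  layer 3 (weathered basalt): t_3 = 3.68 × 0.08 / 0.2139 = 1.377 d
Total t = Σ t_i = 9.915 days.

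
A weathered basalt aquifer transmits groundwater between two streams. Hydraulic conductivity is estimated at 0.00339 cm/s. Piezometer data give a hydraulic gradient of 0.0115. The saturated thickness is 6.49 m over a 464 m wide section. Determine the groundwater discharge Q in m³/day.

Convert K: 0.00339 cm/s × 864 = 2.929 m/day.
Cross-sectional area A = 464 × 6.49 = 3011 m².
Hydraulic gradient i = 0.0115.
Darcy's law: Q = K · A · i = 2.929 × 3011 × 0.01150 = 101.4 m³/day.

101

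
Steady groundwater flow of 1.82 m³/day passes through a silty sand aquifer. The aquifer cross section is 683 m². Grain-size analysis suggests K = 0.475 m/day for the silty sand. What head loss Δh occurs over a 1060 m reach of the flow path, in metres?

From Q = K·A·i, i = Q / (K·A) = 1.82 / (0.4750 × 683.0) = 0.005610.
Head loss Δh = i · L = 0.005610 × 1060 = 5.947 m.

5.95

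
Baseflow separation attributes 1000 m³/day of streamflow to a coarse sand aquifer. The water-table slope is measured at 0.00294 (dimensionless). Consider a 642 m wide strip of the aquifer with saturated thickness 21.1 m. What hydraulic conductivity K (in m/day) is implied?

25.1

Cross-sectional area A = 642 × 21.1 = 13546 m².
Hydraulic gradient i = 0.00294.
From Q = K·A·i, K = Q / (A·i) = 1000 / (13546 × 0.002940) = 25.11 m/day.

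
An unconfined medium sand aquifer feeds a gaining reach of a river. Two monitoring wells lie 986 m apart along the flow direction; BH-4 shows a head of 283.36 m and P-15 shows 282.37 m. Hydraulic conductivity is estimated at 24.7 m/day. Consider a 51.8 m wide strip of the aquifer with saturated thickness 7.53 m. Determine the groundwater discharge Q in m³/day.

9.67

Cross-sectional area A = 51.8 × 7.53 = 390.1 m².
Hydraulic gradient i = (283.36 − 282.37) / 986 = 0.99 / 986 = 0.001004.
Darcy's law: Q = K · A · i = 24.70 × 390.1 × 0.001004 = 9.673 m³/day.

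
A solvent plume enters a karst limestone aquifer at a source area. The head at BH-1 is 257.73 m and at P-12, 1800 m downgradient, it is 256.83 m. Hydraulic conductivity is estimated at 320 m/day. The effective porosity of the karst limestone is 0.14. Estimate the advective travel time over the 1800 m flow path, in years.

Hydraulic gradient i = (257.73 − 256.83) / 1800 = 0.9 / 1800 = 0.0005000.
Darcy flux q = K · i = 320.0 × 0.0005000 = 0.1600 m/day.
Seepage velocity v = q / n_e = 0.1600 / 0.14 = 1.143 m/day.
Travel time t = L / v = 1800 / 1.143 = 1575 days = 4.312 years.

4.31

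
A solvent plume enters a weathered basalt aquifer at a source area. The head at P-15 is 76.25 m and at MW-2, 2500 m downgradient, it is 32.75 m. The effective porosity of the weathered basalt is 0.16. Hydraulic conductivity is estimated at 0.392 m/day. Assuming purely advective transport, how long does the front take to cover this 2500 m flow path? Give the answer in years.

Hydraulic gradient i = (76.25 − 32.75) / 2500 = 43.5 / 2500 = 0.01740.
Darcy flux q = K · i = 0.3920 × 0.01740 = 0.006821 m/day.
Seepage velocity v = q / n_e = 0.006821 / 0.16 = 0.04263 m/day.
Travel time t = L / v = 2500 / 0.04263 = 58644 days = 160.6 years.

161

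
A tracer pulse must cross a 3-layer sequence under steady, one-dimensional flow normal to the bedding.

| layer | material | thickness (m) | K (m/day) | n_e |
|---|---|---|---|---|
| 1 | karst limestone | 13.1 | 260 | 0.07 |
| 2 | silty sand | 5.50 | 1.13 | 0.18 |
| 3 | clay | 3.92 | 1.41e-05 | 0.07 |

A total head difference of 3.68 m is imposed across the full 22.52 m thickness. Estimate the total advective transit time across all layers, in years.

451

With flow normal to the layers, continuity requires the same specific discharge q through every layer.
Σ(b_i/K_i) = 13.1/260 + 5.50/1.13 + 3.92/1.41e-05 = 2.780e+05 d.
q = Δh / Σ(b_i/K_i) = 3.68 / 2.780e+05 = 1.324e-05 m/day.
In each layer the seepage velocity is v_i = q/n_i, so the layer transit time is t_i = b_i·n_i / q:
  layer 1 (karst limestone): t_1 = 13.1 × 0.07 / 1.324e-05 = 69278 d
  layer 2 (silty sand): t_2 = 5.50 × 0.18 / 1.324e-05 = 74793 d
  layer 3 (clay): t_3 = 3.92 × 0.07 / 1.324e-05 = 20731 d
Total t = Σ t_i = 1.648e+05 days = 451.2 years.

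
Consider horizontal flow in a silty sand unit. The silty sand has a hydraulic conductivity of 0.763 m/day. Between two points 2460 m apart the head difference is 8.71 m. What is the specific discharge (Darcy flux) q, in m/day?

Hydraulic gradient i = Δh / L = 8.71 / 2460 = 0.003541.
Specific discharge q = K · i = 0.7630 × 0.003541 = 0.002702 m/day.

0.00270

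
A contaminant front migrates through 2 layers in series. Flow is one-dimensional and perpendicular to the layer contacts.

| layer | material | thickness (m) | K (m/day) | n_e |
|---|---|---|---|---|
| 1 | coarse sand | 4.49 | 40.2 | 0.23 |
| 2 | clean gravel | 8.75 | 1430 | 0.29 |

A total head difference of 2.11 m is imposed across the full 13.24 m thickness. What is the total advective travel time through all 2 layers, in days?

0.199

With flow normal to the layers, continuity requires the same specific discharge q through every layer.
Σ(b_i/K_i) = 4.49/40.2 + 8.75/1430 = 0.1178 d.
q = Δh / Σ(b_i/K_i) = 2.11 / 0.1178 = 17.91 m/day.
In each layer the seepage velocity is v_i = q/n_i, so the layer transit time is t_i = b_i·n_i / q:
  layer 1 (coarse sand): t_1 = 4.49 × 0.23 / 17.91 = 0.05766 d
  layer 2 (clean gravel): t_2 = 8.75 × 0.29 / 17.91 = 0.1417 d
Total t = Σ t_i = 0.1993 days.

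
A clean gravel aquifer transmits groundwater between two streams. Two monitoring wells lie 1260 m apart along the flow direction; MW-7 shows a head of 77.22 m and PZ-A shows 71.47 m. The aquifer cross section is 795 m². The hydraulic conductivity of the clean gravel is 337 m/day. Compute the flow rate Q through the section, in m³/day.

Hydraulic gradient i = (77.22 − 71.47) / 1260 = 5.75 / 1260 = 0.004563.
Darcy's law: Q = K · A · i = 337.0 × 795.0 × 0.004563 = 1223 m³/day.

1220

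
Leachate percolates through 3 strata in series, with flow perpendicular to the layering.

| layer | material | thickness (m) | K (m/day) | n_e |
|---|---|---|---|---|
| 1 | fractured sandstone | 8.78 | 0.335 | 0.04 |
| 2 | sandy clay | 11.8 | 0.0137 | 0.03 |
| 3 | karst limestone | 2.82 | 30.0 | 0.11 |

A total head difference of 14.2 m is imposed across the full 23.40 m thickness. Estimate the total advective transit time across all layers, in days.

63.5

With flow normal to the layers, continuity requires the same specific discharge q through every layer.
Σ(b_i/K_i) = 8.78/0.335 + 11.8/0.0137 + 2.82/30.0 = 887.6 d.
q = Δh / Σ(b_i/K_i) = 14.2 / 887.6 = 0.01600 m/day.
In each layer the seepage velocity is v_i = q/n_i, so the layer transit time is t_i = b_i·n_i / q:
  layer 1 (fractured sandstone): t_1 = 8.78 × 0.04 / 0.01600 = 21.95 d
  layer 2 (sandy clay): t_2 = 11.8 × 0.03 / 0.01600 = 22.13 d
  layer 3 (karst limestone): t_3 = 2.82 × 0.11 / 0.01600 = 19.39 d
Total t = Σ t_i = 63.47 days.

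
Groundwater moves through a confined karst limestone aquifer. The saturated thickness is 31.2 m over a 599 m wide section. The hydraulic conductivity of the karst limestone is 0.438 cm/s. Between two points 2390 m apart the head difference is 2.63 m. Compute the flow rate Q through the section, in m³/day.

Convert K: 0.438 cm/s × 864 = 378.4 m/day.
Cross-sectional area A = 599 × 31.2 = 18689 m².
Hydraulic gradient i = Δh / L = 2.63 / 2390 = 0.001100.
Darcy's law: Q = K · A · i = 378.4 × 18689 × 0.001100 = 7783 m³/day.

7780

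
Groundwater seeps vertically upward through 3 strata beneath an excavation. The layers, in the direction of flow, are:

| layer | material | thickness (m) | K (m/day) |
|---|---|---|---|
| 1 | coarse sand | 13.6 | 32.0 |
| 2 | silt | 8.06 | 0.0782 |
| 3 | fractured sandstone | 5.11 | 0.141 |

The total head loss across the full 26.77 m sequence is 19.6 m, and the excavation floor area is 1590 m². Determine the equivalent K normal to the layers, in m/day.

0.192

Flow is perpendicular to layering, so the layers act in series and the equivalent K is the thickness-weighted harmonic mean.
Total thickness L = 13.6 + 8.06 + 5.11 = 26.77 m.
Σ(b_i/K_i) = 13.6/32.0 + 8.06/0.0782 + 5.11/0.141 = 139.7 d.
K_eq = L / Σ(b_i/K_i) = 26.77 / 139.7 = 0.1916 m/day.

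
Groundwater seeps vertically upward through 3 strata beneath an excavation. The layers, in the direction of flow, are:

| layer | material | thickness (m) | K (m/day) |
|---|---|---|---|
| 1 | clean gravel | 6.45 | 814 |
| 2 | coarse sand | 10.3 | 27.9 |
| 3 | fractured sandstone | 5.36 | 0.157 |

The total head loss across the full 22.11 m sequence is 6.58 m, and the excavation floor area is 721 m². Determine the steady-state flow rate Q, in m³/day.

Flow is perpendicular to layering, so the layers act in series and the equivalent K is the thickness-weighted harmonic mean.
Total thickness L = 6.45 + 10.3 + 5.36 = 22.11 m.
Σ(b_i/K_i) = 6.45/814 + 10.3/27.9 + 5.36/0.157 = 34.52 d.
K_eq = L / Σ(b_i/K_i) = 22.11 / 34.52 = 0.6405 m/day.
Q = K_eq · A · (Δh/L) = 0.6405 × 721 × (6.58/22.11) = 137.4 m³/day.

137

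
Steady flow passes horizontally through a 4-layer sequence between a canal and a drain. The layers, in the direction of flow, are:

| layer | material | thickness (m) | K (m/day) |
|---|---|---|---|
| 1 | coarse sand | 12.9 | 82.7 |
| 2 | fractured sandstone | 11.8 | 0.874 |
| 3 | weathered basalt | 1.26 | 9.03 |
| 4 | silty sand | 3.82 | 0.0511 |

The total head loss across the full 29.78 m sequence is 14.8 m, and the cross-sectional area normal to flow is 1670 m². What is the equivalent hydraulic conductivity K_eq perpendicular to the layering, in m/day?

0.336

Flow is perpendicular to layering, so the layers act in series and the equivalent K is the thickness-weighted harmonic mean.
Total thickness L = 12.9 + 11.8 + 1.26 + 3.82 = 29.78 m.
Σ(b_i/K_i) = 12.9/82.7 + 11.8/0.874 + 1.26/9.03 + 3.82/0.0511 = 88.55 d.
K_eq = L / Σ(b_i/K_i) = 29.78 / 88.55 = 0.3363 m/day.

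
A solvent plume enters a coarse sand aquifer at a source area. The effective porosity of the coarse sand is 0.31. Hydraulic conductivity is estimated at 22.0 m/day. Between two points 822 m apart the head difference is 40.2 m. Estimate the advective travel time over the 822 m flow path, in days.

237

Hydraulic gradient i = Δh / L = 40.2 / 822 = 0.04891.
Darcy flux q = K · i = 22.00 × 0.04891 = 1.076 m/day.
Seepage velocity v = q / n_e = 1.076 / 0.31 = 3.471 m/day.
Travel time t = L / v = 822 / 3.471 = 236.8 days.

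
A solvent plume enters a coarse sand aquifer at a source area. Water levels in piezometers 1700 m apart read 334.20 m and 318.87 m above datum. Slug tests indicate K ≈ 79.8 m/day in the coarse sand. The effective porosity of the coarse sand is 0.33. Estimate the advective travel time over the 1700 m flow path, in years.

2.13

Hydraulic gradient i = (334.20 − 318.87) / 1700 = 15.33 / 1700 = 0.009018.
Darcy flux q = K · i = 79.80 × 0.009018 = 0.7196 m/day.
Seepage velocity v = q / n_e = 0.7196 / 0.33 = 2.181 m/day.
Travel time t = L / v = 1700 / 2.181 = 779.6 days = 2.134 years.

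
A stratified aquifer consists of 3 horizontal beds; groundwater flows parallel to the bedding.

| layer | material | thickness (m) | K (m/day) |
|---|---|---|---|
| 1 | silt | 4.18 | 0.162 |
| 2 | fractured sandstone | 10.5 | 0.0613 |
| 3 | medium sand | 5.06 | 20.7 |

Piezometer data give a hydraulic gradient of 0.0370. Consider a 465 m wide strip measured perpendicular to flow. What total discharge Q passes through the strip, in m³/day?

Flow is parallel to layering, so each bed carries its own Darcy discharge and the transmissivities add.
Σ(K_i·b_i) = 0.162×4.18 + 0.0613×10.5 + 20.7×5.06 = 106.1 m²/day.
Hydraulic gradient i = 0.0370.
Q = Σ(K_i·b_i) · W · i = 106.1 × 465 × 0.03700 = 1825 m³/day.

1820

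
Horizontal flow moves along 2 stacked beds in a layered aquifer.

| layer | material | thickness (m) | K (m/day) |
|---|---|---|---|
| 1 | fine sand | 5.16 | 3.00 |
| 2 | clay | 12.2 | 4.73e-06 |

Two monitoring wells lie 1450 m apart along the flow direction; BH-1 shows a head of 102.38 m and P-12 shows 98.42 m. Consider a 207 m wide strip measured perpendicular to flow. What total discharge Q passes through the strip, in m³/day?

8.75

Flow is parallel to layering, so each bed carries its own Darcy discharge and the transmissivities add.
Σ(K_i·b_i) = 3.00×5.16 + 4.73e-06×12.2 = 15.48 m²/day.
Hydraulic gradient i = (102.38 − 98.42) / 1450 = 3.96 / 1450 = 0.002731.
Q = Σ(K_i·b_i) · W · i = 15.48 × 207 × 0.002731 = 8.751 m³/day.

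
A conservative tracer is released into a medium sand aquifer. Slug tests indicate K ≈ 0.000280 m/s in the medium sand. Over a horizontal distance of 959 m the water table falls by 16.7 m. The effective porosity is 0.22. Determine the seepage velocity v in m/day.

Convert K: 0.000280 m/s × 86400 = 24.19 m/day.
Hydraulic gradient i = Δh / L = 16.7 / 959 = 0.01741.
Darcy flux q = K · i = 24.19 × 0.01741 = 0.4213 m/day.
Seepage velocity v = q / n_e = 0.4213 / 0.22 = 1.915 m/day.

1.91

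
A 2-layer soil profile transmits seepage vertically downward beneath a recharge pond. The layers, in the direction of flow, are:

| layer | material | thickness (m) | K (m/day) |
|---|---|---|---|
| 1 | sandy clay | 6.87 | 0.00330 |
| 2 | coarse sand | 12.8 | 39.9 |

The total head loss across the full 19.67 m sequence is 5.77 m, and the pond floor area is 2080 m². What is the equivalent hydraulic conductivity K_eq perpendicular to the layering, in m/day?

0.00945

Flow is perpendicular to layering, so the layers act in series and the equivalent K is the thickness-weighted harmonic mean.
Total thickness L = 6.87 + 12.8 = 19.67 m.
Σ(b_i/K_i) = 6.87/0.00330 + 12.8/39.9 = 2082 d.
K_eq = L / Σ(b_i/K_i) = 19.67 / 2082 = 0.009447 m/day.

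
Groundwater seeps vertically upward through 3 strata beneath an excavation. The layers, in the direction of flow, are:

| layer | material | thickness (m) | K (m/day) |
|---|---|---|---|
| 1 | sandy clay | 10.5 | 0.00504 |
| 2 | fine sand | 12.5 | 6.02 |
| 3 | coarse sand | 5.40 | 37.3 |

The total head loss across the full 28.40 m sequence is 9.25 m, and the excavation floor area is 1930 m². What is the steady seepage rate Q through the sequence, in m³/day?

Flow is perpendicular to layering, so the layers act in series and the equivalent K is the thickness-weighted harmonic mean.
Total thickness L = 10.5 + 12.5 + 5.40 = 28.40 m.
Σ(b_i/K_i) = 10.5/0.00504 + 12.5/6.02 + 5.40/37.3 = 2086 d.
K_eq = L / Σ(b_i/K_i) = 28.40 / 2086 = 0.01362 m/day.
Q = K_eq · A · (Δh/L) = 0.01362 × 1930 × (9.25/28.40) = 8.560 m³/day.

8.56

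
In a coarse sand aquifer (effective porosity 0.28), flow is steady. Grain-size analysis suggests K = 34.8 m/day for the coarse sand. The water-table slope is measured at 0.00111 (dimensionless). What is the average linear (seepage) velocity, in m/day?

0.138

Hydraulic gradient i = 0.00111.
Darcy flux q = K · i = 34.80 × 0.001110 = 0.03863 m/day.
Seepage velocity v = q / n_e = 0.03863 / 0.28 = 0.1380 m/day.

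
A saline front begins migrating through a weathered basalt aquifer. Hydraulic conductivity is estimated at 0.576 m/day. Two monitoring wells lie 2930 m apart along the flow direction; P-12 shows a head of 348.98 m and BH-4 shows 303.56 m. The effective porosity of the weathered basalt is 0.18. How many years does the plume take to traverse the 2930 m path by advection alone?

Hydraulic gradient i = (348.98 − 303.56) / 2930 = 45.42 / 2930 = 0.01550.
Darcy flux q = K · i = 0.5760 × 0.01550 = 0.008929 m/day.
Seepage velocity v = q / n_e = 0.008929 / 0.18 = 0.04961 m/day.
Travel time t = L / v = 2930 / 0.04961 = 59066 days = 161.7 years.

162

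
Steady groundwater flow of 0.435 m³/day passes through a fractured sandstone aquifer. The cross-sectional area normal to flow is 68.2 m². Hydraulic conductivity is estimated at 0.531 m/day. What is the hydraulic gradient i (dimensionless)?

From Q = K·A·i, i = Q / (K·A) = 0.435 / (0.5310 × 68.20) = 0.01201.

0.0120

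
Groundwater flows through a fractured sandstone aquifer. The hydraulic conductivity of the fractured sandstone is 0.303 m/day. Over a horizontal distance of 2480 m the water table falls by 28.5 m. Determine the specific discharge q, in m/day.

Hydraulic gradient i = Δh / L = 28.5 / 2480 = 0.01149.
Specific discharge q = K · i = 0.3030 × 0.01149 = 0.003482 m/day.

0.00348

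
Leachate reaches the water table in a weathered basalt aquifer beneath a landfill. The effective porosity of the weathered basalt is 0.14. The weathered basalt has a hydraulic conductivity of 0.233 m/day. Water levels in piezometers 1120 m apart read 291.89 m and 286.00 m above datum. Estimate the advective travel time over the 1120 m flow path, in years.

350

Hydraulic gradient i = (291.89 − 286.00) / 1120 = 5.89 / 1120 = 0.005259.
Darcy flux q = K · i = 0.2330 × 0.005259 = 0.001225 m/day.
Seepage velocity v = q / n_e = 0.001225 / 0.14 = 0.008752 m/day.
Travel time t = L / v = 1120 / 0.008752 = 1.280e+05 days = 350.4 years.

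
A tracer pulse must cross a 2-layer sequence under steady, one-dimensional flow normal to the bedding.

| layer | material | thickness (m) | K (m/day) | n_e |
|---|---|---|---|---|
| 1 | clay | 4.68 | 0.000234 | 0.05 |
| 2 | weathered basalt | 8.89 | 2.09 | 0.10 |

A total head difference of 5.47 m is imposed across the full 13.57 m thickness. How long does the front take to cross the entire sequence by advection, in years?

11.2

With flow normal to the layers, continuity requires the same specific discharge q through every layer.
Σ(b_i/K_i) = 4.68/0.000234 + 8.89/2.09 = 20004 d.
q = Δh / Σ(b_i/K_i) = 5.47 / 20004 = 0.0002734 m/day.
In each layer the seepage velocity is v_i = q/n_i, so the layer transit time is t_i = b_i·n_i / q:
  layer 1 (clay): t_1 = 4.68 × 0.05 / 0.0002734 = 855.8 d
  layer 2 (weathered basalt): t_2 = 8.89 × 0.10 / 0.0002734 = 3251 d
Total t = Σ t_i = 4107 days = 11.24 years.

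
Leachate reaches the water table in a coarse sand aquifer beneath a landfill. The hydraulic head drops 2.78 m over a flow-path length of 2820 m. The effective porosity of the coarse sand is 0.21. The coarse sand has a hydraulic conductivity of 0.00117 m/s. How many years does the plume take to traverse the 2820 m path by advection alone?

16.3

Convert K: 0.00117 m/s × 86400 = 101.1 m/day.
Hydraulic gradient i = Δh / L = 2.78 / 2820 = 0.0009858.
Darcy flux q = K · i = 101.1 × 0.0009858 = 0.09965 m/day.
Seepage velocity v = q / n_e = 0.09965 / 0.21 = 0.4745 m/day.
Travel time t = L / v = 2820 / 0.4745 = 5943 days = 16.27 years.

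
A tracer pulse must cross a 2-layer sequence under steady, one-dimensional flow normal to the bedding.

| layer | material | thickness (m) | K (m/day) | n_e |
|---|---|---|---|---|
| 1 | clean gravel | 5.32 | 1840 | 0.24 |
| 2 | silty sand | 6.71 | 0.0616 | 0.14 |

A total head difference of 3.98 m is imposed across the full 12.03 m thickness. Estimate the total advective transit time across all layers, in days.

60.7

With flow normal to the layers, continuity requires the same specific discharge q through every layer.
Σ(b_i/K_i) = 5.32/1840 + 6.71/0.0616 = 108.9 d.
q = Δh / Σ(b_i/K_i) = 3.98 / 108.9 = 0.03654 m/day.
In each layer the seepage velocity is v_i = q/n_i, so the layer transit time is t_i = b_i·n_i / q:
  layer 1 (clean gravel): t_1 = 5.32 × 0.24 / 0.03654 = 34.95 d
  layer 2 (silty sand): t_2 = 6.71 × 0.14 / 0.03654 = 25.71 d
Total t = Σ t_i = 60.66 days.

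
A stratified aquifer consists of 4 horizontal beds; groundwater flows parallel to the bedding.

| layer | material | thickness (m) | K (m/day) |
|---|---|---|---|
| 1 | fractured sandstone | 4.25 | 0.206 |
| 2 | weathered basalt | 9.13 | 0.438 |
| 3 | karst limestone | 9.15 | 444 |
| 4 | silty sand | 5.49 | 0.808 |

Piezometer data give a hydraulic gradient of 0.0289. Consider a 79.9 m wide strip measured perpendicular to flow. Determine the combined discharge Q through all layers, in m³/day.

Flow is parallel to layering, so each bed carries its own Darcy discharge and the transmissivities add.
Σ(K_i·b_i) = 0.206×4.25 + 0.438×9.13 + 444×9.15 + 0.808×5.49 = 4072 m²/day.
Hydraulic gradient i = 0.0289.
Q = Σ(K_i·b_i) · W · i = 4072 × 79.9 × 0.02890 = 9402 m³/day.

9400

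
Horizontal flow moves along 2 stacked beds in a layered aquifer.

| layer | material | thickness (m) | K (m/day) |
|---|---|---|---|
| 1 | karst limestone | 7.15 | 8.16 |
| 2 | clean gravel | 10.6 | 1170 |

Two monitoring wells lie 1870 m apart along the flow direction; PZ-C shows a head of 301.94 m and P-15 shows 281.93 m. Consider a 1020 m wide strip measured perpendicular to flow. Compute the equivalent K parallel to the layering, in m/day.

Flow is parallel to layering, so each bed carries its own Darcy discharge and the transmissivities add.
Σ(K_i·b_i) = 8.16×7.15 + 1170×10.6 = 12460 m²/day.
Total thickness b = 17.75 m, so K_eq = Σ(K_i·b_i)/b = 702.0 m/day.

702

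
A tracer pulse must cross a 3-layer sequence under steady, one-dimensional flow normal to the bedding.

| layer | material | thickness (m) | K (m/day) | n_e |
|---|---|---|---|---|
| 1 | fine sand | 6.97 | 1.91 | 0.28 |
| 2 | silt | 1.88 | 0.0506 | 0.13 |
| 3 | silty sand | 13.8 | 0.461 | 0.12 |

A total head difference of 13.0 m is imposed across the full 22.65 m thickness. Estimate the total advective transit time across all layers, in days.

With flow normal to the layers, continuity requires the same specific discharge q through every layer.
Σ(b_i/K_i) = 6.97/1.91 + 1.88/0.0506 + 13.8/0.461 = 70.74 d.
q = Δh / Σ(b_i/K_i) = 13.0 / 70.74 = 0.1838 m/day.
In each layer the seepage velocity is v_i = q/n_i, so the layer transit time is t_i = b_i·n_i / q:
  layer 1 (fine sand): t_1 = 6.97 × 0.28 / 0.1838 = 10.62 d
  layer 2 (silt): t_2 = 1.88 × 0.13 / 0.1838 = 1.330 d
  layer 3 (silty sand): t_3 = 13.8 × 0.12 / 0.1838 = 9.011 d
Total t = Σ t_i = 20.96 days.

21.0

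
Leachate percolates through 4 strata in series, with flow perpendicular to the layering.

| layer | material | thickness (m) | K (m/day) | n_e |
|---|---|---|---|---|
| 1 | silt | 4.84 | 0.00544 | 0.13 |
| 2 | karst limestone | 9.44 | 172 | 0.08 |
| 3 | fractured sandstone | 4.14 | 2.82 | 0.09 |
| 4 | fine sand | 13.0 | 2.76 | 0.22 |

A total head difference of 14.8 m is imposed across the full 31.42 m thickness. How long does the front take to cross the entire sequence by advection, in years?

0.765

With flow normal to the layers, continuity requires the same specific discharge q through every layer.
Σ(b_i/K_i) = 4.84/0.00544 + 9.44/172 + 4.14/2.82 + 13.0/2.76 = 895.9 d.
q = Δh / Σ(b_i/K_i) = 14.8 / 895.9 = 0.01652 m/day.
In each layer the seepage velocity is v_i = q/n_i, so the layer transit time is t_i = b_i·n_i / q:
  layer 1 (silt): t_1 = 4.84 × 0.13 / 0.01652 = 38.09 d
  layer 2 (karst limestone): t_2 = 9.44 × 0.08 / 0.01652 = 45.72 d
  layer 3 (fractured sandstone): t_3 = 4.14 × 0.09 / 0.01652 = 22.56 d
  layer 4 (fine sand): t_4 = 13.0 × 0.22 / 0.01652 = 173.1 d
Total t = Σ t_i = 279.5 days = 0.7652 years.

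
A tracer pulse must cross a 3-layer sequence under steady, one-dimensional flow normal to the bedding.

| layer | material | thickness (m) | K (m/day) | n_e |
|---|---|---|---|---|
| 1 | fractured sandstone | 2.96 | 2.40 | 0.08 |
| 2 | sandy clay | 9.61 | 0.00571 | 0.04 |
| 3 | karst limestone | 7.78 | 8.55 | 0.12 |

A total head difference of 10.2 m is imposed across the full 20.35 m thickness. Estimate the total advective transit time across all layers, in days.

With flow normal to the layers, continuity requires the same specific discharge q through every layer.
Σ(b_i/K_i) = 2.96/2.40 + 9.61/0.00571 + 7.78/8.55 = 1685 d.
q = Δh / Σ(b_i/K_i) = 10.2 / 1685 = 0.006053 m/day.
In each layer the seepage velocity is v_i = q/n_i, so the layer transit time is t_i = b_i·n_i / q:
  layer 1 (fractured sandstone): t_1 = 2.96 × 0.08 / 0.006053 = 39.12 d
  layer 2 (sandy clay): t_2 = 9.61 × 0.04 / 0.006053 = 63.51 d
  layer 3 (karst limestone): t_3 = 7.78 × 0.12 / 0.006053 = 154.2 d
Total t = Σ t_i = 256.9 days.

257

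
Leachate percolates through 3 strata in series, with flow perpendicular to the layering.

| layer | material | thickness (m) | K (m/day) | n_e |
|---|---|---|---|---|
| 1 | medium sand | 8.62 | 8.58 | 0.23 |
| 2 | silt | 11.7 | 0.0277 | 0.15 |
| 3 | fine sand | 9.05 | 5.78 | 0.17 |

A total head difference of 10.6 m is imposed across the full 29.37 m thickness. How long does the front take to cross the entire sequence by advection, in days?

With flow normal to the layers, continuity requires the same specific discharge q through every layer.
Σ(b_i/K_i) = 8.62/8.58 + 11.7/0.0277 + 9.05/5.78 = 425.0 d.
q = Δh / Σ(b_i/K_i) = 10.6 / 425.0 = 0.02494 m/day.
In each layer the seepage velocity is v_i = q/n_i, so the layer transit time is t_i = b_i·n_i / q:
  layer 1 (medium sand): t_1 = 8.62 × 0.23 / 0.02494 = 79.48 d
  layer 2 (silt): t_2 = 11.7 × 0.15 / 0.02494 = 70.36 d
  layer 3 (fine sand): t_3 = 9.05 × 0.17 / 0.02494 = 61.68 d
Total t = Σ t_i = 211.5 days.

212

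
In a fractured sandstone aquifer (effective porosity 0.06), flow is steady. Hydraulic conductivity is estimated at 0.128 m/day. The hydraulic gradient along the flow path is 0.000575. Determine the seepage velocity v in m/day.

Hydraulic gradient i = 0.000575.
Darcy flux q = K · i = 0.1280 × 0.0005750 = 7.360e-05 m/day.
Seepage velocity v = q / n_e = 7.360e-05 / 0.06 = 0.001227 m/day.

0.00123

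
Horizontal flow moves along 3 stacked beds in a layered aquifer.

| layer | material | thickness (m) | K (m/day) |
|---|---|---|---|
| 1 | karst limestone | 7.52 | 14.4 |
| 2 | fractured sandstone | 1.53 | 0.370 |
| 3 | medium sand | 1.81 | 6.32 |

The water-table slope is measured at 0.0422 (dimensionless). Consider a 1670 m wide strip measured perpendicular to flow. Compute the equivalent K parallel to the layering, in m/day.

11.1

Flow is parallel to layering, so each bed carries its own Darcy discharge and the transmissivities add.
Σ(K_i·b_i) = 14.4×7.52 + 0.370×1.53 + 6.32×1.81 = 120.3 m²/day.
Total thickness b = 10.86 m, so K_eq = Σ(K_i·b_i)/b = 11.08 m/day.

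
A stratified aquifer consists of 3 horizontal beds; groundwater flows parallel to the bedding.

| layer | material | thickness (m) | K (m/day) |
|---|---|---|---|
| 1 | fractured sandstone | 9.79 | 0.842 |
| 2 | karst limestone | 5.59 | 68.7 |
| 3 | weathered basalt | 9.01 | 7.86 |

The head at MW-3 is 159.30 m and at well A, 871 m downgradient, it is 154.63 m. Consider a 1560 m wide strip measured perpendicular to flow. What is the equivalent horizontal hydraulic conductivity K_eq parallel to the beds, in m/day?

Flow is parallel to layering, so each bed carries its own Darcy discharge and the transmissivities add.
Σ(K_i·b_i) = 0.842×9.79 + 68.7×5.59 + 7.86×9.01 = 463.1 m²/day.
Total thickness b = 24.39 m, so K_eq = Σ(K_i·b_i)/b = 18.99 m/day.

19.0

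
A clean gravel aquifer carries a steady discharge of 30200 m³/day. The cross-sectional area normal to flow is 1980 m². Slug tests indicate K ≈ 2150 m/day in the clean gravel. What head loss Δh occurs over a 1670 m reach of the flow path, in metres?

11.8

From Q = K·A·i, i = Q / (K·A) = 30200 / (2150 × 1980) = 0.007094.
Head loss Δh = i · L = 0.007094 × 1670 = 11.85 m.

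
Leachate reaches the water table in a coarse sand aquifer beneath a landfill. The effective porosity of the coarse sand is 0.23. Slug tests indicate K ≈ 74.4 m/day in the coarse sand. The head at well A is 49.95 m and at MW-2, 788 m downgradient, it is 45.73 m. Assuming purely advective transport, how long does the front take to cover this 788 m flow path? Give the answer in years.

1.25

Hydraulic gradient i = (49.95 − 45.73) / 788 = 4.22 / 788 = 0.005355.
Darcy flux q = K · i = 74.40 × 0.005355 = 0.3984 m/day.
Seepage velocity v = q / n_e = 0.3984 / 0.23 = 1.732 m/day.
Travel time t = L / v = 788 / 1.732 = 454.9 days = 1.245 years.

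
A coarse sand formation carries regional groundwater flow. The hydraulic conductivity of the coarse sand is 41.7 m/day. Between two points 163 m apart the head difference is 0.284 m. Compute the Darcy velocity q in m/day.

0.0727

Hydraulic gradient i = Δh / L = 0.284 / 163 = 0.001742.
Specific discharge q = K · i = 41.70 × 0.001742 = 0.07266 m/day.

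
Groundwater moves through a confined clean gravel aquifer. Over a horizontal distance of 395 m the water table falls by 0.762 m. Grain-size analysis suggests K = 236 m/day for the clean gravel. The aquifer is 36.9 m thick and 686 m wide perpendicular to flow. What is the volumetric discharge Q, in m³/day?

11500

Cross-sectional area A = 686 × 36.9 = 25313 m².
Hydraulic gradient i = Δh / L = 0.762 / 395 = 0.001929.
Darcy's law: Q = K · A · i = 236.0 × 25313 × 0.001929 = 11524 m³/day.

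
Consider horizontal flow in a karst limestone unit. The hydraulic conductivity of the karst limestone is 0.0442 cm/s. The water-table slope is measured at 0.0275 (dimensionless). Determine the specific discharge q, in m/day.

1.05

Convert K: 0.0442 cm/s × 864 = 38.19 m/day.
Hydraulic gradient i = 0.0275.
Specific discharge q = K · i = 38.19 × 0.02750 = 1.050 m/day.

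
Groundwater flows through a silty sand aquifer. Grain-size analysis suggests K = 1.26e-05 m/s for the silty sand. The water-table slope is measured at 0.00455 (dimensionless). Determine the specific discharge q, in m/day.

0.00495

Convert K: 1.26e-05 m/s × 86400 = 1.089 m/day.
Hydraulic gradient i = 0.00455.
Specific discharge q = K · i = 1.089 × 0.004550 = 0.004953 m/day.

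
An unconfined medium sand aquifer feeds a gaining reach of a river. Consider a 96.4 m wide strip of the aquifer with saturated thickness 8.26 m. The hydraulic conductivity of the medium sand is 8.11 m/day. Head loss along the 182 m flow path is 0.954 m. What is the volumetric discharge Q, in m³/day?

Cross-sectional area A = 96.4 × 8.26 = 796.3 m².
Hydraulic gradient i = Δh / L = 0.954 / 182 = 0.005242.
Darcy's law: Q = K · A · i = 8.110 × 796.3 × 0.005242 = 33.85 m³/day.

33.8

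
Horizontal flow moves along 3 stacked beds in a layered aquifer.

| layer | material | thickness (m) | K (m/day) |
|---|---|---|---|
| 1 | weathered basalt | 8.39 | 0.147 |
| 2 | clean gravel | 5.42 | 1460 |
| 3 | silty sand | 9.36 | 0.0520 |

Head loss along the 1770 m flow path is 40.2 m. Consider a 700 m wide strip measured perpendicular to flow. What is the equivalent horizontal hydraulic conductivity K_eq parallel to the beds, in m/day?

Flow is parallel to layering, so each bed carries its own Darcy discharge and the transmissivities add.
Σ(K_i·b_i) = 0.147×8.39 + 1460×5.42 + 0.0520×9.36 = 7915 m²/day.
Total thickness b = 23.17 m, so K_eq = Σ(K_i·b_i)/b = 341.6 m/day.

342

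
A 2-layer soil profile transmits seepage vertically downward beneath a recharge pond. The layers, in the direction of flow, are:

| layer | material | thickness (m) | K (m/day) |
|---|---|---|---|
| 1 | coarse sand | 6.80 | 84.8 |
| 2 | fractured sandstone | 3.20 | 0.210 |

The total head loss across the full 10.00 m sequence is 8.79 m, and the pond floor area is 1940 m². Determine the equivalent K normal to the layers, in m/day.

Flow is perpendicular to layering, so the layers act in series and the equivalent K is the thickness-weighted harmonic mean.
Total thickness L = 6.80 + 3.20 = 10.00 m.
Σ(b_i/K_i) = 6.80/84.8 + 3.20/0.210 = 15.32 d.
K_eq = L / Σ(b_i/K_i) = 10.00 / 15.32 = 0.6528 m/day.

0.653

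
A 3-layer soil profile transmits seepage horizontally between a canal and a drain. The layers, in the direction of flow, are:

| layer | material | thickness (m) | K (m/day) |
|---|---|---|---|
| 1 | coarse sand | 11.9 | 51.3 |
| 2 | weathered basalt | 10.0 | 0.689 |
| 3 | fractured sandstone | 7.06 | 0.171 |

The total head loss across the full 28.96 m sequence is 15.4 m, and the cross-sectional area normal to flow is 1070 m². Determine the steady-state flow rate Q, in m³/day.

294

Flow is perpendicular to layering, so the layers act in series and the equivalent K is the thickness-weighted harmonic mean.
Total thickness L = 11.9 + 10.0 + 7.06 = 28.96 m.
Σ(b_i/K_i) = 11.9/51.3 + 10.0/0.689 + 7.06/0.171 = 56.03 d.
K_eq = L / Σ(b_i/K_i) = 28.96 / 56.03 = 0.5168 m/day.
Q = K_eq · A · (Δh/L) = 0.5168 × 1070 × (15.4/28.96) = 294.1 m³/day.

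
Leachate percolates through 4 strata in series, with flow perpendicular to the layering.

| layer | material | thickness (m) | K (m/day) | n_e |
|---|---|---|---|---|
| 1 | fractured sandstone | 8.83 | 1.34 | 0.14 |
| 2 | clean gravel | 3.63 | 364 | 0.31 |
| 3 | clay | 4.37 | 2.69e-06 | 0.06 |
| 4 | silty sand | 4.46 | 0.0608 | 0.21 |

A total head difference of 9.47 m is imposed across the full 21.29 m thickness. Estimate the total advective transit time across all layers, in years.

1670

With flow normal to the layers, continuity requires the same specific discharge q through every layer.
Σ(b_i/K_i) = 8.83/1.34 + 3.63/364 + 4.37/2.69e-06 + 4.46/0.0608 = 1.625e+06 d.
q = Δh / Σ(b_i/K_i) = 9.47 / 1.625e+06 = 5.829e-06 m/day.
In each layer the seepage velocity is v_i = q/n_i, so the layer transit time is t_i = b_i·n_i / q:
  layer 1 (fractured sandstone): t_1 = 8.83 × 0.14 / 5.829e-06 = 2.121e+05 d
  layer 2 (clean gravel): t_2 = 3.63 × 0.31 / 5.829e-06 = 1.930e+05 d
  layer 3 (clay): t_3 = 4.37 × 0.06 / 5.829e-06 = 44981 d
  layer 4 (silty sand): t_4 = 4.46 × 0.21 / 5.829e-06 = 1.607e+05 d
Total t = Σ t_i = 6.108e+05 days = 1672 years.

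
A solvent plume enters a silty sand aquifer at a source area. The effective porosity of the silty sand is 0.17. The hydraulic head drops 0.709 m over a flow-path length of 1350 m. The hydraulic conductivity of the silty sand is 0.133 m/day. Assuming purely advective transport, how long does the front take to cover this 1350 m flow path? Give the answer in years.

9000

Hydraulic gradient i = Δh / L = 0.709 / 1350 = 0.0005252.
Darcy flux q = K · i = 0.1330 × 0.0005252 = 6.985e-05 m/day.
Seepage velocity v = q / n_e = 6.985e-05 / 0.17 = 0.0004109 m/day.
Travel time t = L / v = 1350 / 0.0004109 = 3.286e+06 days = 8996 years.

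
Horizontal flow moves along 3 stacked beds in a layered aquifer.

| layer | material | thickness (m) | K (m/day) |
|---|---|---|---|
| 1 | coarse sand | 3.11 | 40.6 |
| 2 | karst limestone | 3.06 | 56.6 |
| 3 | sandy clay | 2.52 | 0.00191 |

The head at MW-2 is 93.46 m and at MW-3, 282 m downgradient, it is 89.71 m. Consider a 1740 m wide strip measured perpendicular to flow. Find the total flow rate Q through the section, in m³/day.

6930

Flow is parallel to layering, so each bed carries its own Darcy discharge and the transmissivities add.
Σ(K_i·b_i) = 40.6×3.11 + 56.6×3.06 + 0.00191×2.52 = 299.5 m²/day.
Hydraulic gradient i = (93.46 − 89.71) / 282 = 3.75 / 282 = 0.01330.
Q = Σ(K_i·b_i) · W · i = 299.5 × 1740 × 0.01330 = 6929 m³/day.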